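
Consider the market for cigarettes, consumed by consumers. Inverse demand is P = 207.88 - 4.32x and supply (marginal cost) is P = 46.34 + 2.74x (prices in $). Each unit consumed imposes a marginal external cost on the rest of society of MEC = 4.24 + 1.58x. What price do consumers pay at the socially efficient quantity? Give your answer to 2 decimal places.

P = $129.23

Social marginal benefit = demand − MEC = 203.64 - 5.90x.
Set SMB = MC: 203.64 - 5.90x = 46.34 + 2.74x → x* = 18.2060.
Consumer price on the demand curve at x*: 207.88 − 4.32×18.2060 = 129.2301.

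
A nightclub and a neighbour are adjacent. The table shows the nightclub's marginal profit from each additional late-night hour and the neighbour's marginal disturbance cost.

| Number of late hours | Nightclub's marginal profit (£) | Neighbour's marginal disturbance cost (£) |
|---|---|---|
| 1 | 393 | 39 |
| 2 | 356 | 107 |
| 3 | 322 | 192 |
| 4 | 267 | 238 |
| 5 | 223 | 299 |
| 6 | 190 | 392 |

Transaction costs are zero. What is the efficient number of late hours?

4

Bargaining reaches the level where marginal profit last exceeds marginal disturbance cost.
That holds through level 4 (267 ≥ 238) but not at 5 (223 < 299).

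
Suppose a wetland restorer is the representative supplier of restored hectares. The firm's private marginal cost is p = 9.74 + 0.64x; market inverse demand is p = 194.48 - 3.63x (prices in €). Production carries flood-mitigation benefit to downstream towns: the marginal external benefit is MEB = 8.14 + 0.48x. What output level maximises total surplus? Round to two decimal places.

Social marginal cost = private MC − MEB = 1.60 + 0.16x.
Set SMC = demand: 1.60 + 0.16x = 194.48 - 3.63x → x* = 50.8918.

x* = 50.89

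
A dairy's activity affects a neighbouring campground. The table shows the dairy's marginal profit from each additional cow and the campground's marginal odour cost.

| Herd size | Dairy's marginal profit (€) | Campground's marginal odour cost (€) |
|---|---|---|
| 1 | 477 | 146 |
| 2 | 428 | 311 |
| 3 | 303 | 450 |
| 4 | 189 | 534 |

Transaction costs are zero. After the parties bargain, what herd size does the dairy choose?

Bargaining reaches the level where marginal profit last exceeds marginal odour cost.
That holds through level 2 (428 ≥ 311) but not at 3 (303 < 450).

2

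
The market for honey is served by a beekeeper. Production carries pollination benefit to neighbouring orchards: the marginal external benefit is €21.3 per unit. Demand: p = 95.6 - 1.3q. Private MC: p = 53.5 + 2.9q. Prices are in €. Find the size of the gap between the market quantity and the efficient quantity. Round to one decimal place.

5.1 units

Market equilibrium (private): 53.5 + 2.9q = 95.6 - 1.3q → q_m = 10.0238.
Social marginal cost = private MC − MEB = 32.2 + 2.9q.
Set SMC = demand: 32.2 + 2.9q = 95.6 - 1.3q → q* = 15.0952.
Gap = |10.0238 − 15.0952| = 5.0714.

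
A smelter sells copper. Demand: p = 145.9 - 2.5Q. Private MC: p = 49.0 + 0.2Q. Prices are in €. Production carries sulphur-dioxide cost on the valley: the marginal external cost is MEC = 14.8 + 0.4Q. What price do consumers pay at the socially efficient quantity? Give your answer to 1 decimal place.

P = €79.7

Social marginal cost = private MC + MEC = 63.8 + 0.6Q.
Set SMC = demand: 63.8 + 0.6Q = 145.9 - 2.5Q → Q* = 26.4839.
Consumer price on the demand curve at Q*: 145.9 − 2.5×26.4839 = 79.6903.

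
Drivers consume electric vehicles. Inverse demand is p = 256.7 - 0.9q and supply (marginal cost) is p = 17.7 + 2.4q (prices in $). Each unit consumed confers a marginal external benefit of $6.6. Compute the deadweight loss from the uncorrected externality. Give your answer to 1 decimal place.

DWL = $6.6

Market equilibrium (private): 17.7 + 2.4q = 256.7 - 0.9q → q_m = 72.4242.
Social marginal benefit = demand + MEB = 263.3 - 0.9q.
Set SMB = MC: 263.3 - 0.9q = 17.7 + 2.4q → q* = 74.4242.
The loss is the area between SMB and MC from q* to q_m; with linear curves that's a triangle of height MEB(q_m).
DWL = ½ × 2.0000 × 6.6000 = 6.6000.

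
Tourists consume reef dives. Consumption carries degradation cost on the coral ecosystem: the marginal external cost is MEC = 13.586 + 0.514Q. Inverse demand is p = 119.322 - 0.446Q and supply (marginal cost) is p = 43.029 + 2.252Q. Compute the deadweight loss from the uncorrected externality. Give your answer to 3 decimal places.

DWL = 123.097

Market equilibrium (private): 43.029 + 2.252Q = 119.322 - 0.446Q → Q_m = 28.2776.
Social marginal benefit = demand − MEC = 105.736 - 0.960Q.
Set SMB = MC: 105.736 - 0.960Q = 43.029 + 2.252Q → Q* = 19.5227.
The loss is the area between SMB and MC from Q* to Q_m; with linear curves that's a triangle of height MEC(Q_m).
DWL = ½ × 8.7549 × 28.1207 = 123.0970.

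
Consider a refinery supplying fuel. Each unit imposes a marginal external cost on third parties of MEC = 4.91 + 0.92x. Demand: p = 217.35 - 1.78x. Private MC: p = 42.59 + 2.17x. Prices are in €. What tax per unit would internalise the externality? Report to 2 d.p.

tax = €37.00 per unit

Social marginal cost = private MC + MEC = 47.50 + 3.09x.
Set SMC = demand: 47.50 + 3.09x = 217.35 - 1.78x → x* = 34.8768.
The Pigouvian tax equals MEC at x*: 4.91 + 0.92×34.8768 = 36.9967.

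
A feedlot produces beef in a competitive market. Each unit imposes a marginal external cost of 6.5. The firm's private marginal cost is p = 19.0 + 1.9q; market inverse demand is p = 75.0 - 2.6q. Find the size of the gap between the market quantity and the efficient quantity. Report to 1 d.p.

1.4 units

Market equilibrium (private): 19.0 + 1.9q = 75.0 - 2.6q → q_m = 12.4444.
Social marginal cost = private MC + MEC = 25.5 + 1.9q.
Set SMC = demand: 25.5 + 1.9q = 75.0 - 2.6q → q* = 11.0000.
Gap = |12.4444 − 11.0000| = 1.4444.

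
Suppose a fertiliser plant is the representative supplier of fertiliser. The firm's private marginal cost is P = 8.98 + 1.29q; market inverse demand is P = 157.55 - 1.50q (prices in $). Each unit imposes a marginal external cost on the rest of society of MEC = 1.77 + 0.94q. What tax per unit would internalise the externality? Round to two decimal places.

tax = $38.77 per unit

Social marginal cost = private MC + MEC = 10.75 + 2.23q.
Set SMC = demand: 10.75 + 2.23q = 157.55 - 1.50q → q* = 39.3566.
The Pigouvian tax equals MEC at q*: 1.77 + 0.94×39.3566 = 38.7652.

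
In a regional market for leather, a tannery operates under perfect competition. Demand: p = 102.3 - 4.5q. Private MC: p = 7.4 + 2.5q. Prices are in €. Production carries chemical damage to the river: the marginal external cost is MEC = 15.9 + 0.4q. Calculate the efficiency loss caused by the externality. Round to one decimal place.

Market equilibrium (private): 7.4 + 2.5q = 102.3 - 4.5q → q_m = 13.5571.
Social marginal cost = private MC + MEC = 23.3 + 2.9q.
Set SMC = demand: 23.3 + 2.9q = 102.3 - 4.5q → q* = 10.6757.
The welfare-loss triangle has base |q_m − q*| and height MEC(q_m) (the vertical gap between SMC and demand is zero at q* and MEC at q_m).
DWL = ½ × 2.8814 × 21.3229 = 30.7199.

DWL = €30.7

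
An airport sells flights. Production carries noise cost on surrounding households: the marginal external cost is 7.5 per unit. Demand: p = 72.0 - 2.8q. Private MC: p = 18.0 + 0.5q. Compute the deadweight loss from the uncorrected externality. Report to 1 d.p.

Market equilibrium (private): 18.0 + 0.5q = 72.0 - 2.8q → q_m = 16.3636.
Social marginal cost = private MC + MEC = 25.5 + 0.5q.
Set SMC = demand: 25.5 + 0.5q = 72.0 - 2.8q → q* = 14.0909.
The welfare-loss triangle has base |q_m − q*| and height MEC(q_m) (the vertical gap between SMC and demand is zero at q* and MEC at q_m).
DWL = ½ × 2.2727 × 7.5000 = 8.5226.

DWL = 8.5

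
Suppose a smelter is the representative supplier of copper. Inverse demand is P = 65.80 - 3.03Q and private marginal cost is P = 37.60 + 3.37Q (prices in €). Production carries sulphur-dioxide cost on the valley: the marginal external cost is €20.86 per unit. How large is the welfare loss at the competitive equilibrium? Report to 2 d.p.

DWL = €34.00

Market equilibrium (private): 37.60 + 3.37Q = 65.80 - 3.03Q → Q_m = 4.4063.
Social marginal cost = private MC + MEC = 58.46 + 3.37Q.
Set SMC = demand: 58.46 + 3.37Q = 65.80 - 3.03Q → Q* = 1.1469.
Between Q* and Q_m the wedge SMC − demand runs linearly from 0 to MEC(Q_m), so the loss is a triangle.
DWL = ½ × 3.2594 × 20.8600 = 33.9955.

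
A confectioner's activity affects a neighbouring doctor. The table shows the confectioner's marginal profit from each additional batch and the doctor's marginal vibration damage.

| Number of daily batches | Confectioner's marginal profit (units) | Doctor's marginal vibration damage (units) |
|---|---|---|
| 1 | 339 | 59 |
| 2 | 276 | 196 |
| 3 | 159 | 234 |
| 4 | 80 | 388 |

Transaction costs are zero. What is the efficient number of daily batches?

Bargaining reaches the level where marginal profit last exceeds marginal vibration damage.
That holds through level 2 (276 ≥ 196) but not at 3 (159 < 234).

2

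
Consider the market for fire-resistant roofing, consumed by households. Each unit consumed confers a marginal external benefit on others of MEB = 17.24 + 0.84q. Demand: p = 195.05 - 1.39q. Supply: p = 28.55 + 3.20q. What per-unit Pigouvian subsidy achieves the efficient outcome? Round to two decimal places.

subsidy = 58.40 per unit

Social marginal benefit = demand + MEB = 212.29 - 0.55q.
Set SMB = MC: 212.29 - 0.55q = 28.55 + 3.20q → q* = 48.9973.
The Pigouvian subsidy equals MEB at q*: 17.24 + 0.84×48.9973 = 58.3977.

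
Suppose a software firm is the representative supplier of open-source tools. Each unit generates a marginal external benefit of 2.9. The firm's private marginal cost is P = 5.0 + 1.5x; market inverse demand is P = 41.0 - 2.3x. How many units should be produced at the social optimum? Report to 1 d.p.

Social marginal cost = private MC − MEB = 2.1 + 1.5x.
Set SMC = demand: 2.1 + 1.5x = 41.0 - 2.3x → x* = 10.2368.

x* = 10.2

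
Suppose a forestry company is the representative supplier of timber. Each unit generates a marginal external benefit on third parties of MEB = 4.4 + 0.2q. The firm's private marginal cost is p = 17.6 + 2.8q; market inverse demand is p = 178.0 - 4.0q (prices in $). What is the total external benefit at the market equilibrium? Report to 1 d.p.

Market equilibrium (private): 17.6 + 2.8q = 178.0 - 4.0q → q_m = 23.5882.
Total external benefit = ∫₀^{q_m} (4.4 + 0.2q) dq = 4.4×23.5882 + ½×0.2×23.5882² = 159.4284.

$159.4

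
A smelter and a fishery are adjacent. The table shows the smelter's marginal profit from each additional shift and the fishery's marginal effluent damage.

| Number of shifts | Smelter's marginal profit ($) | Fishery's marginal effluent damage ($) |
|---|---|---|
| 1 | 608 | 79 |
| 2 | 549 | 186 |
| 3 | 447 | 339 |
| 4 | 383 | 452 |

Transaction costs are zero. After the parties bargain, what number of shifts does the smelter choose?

3

Bargaining reaches the level where marginal profit last exceeds marginal effluent damage.
That holds through level 3 (447 ≥ 339) but not at 4 (383 < 452).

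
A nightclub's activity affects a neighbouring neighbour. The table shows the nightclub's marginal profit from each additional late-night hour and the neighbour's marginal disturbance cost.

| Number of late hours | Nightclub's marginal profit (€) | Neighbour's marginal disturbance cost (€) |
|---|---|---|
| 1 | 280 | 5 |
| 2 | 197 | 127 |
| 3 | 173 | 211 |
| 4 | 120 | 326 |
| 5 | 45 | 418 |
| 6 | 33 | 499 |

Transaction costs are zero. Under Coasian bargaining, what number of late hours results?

2

Bargaining reaches the level where marginal profit last exceeds marginal disturbance cost.
That holds through level 2 (197 ≥ 127) but not at 3 (173 < 211).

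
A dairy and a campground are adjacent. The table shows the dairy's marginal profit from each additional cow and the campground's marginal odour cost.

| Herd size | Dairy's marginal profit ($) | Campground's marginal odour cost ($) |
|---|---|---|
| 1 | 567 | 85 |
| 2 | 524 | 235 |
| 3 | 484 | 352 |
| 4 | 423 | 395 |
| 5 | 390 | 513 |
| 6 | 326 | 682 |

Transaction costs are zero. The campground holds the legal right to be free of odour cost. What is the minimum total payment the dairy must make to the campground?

Efficient level: marginal profit ≥ marginal odour cost through level 4, so k* = 4.
With the campground holding the right, the dairy must at least compensate total damage at k*: 85 + 235 + 352 + 395 = 1067.

$1067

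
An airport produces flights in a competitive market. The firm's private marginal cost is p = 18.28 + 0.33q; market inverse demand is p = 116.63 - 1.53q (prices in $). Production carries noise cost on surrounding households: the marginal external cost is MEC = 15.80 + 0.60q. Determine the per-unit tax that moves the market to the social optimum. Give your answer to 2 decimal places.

Social marginal cost = private MC + MEC = 34.08 + 0.93q.
Set SMC = demand: 34.08 + 0.93q = 116.63 - 1.53q → q* = 33.5569.
The Pigouvian tax equals MEC at q*: 15.80 + 0.60×33.5569 = 35.9341.

tax = $35.93 per unit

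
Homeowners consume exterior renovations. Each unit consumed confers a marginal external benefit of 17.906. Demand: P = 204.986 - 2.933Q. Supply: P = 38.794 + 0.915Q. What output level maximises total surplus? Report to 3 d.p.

Social marginal benefit = demand + MEB = 222.892 - 2.933Q.
Set SMB = MC: 222.892 - 2.933Q = 38.794 + 0.915Q → Q* = 47.8425.

Q* = 47.843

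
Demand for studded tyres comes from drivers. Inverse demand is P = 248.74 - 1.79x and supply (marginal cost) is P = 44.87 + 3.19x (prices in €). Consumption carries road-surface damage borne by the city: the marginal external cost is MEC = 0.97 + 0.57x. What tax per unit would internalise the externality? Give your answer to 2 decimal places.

Social marginal benefit = demand − MEC = 247.77 - 2.36x.
Set SMB = MC: 247.77 - 2.36x = 44.87 + 3.19x → x* = 36.5586.
The Pigouvian tax equals MEC at x*: 0.97 + 0.57×36.5586 = 21.8084.

tax = €21.81 per unit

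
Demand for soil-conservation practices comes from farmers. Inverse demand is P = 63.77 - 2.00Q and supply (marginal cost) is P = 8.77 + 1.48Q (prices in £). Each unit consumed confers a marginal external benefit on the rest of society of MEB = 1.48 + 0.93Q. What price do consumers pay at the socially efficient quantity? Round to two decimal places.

P = £19.47

Social marginal benefit = demand + MEB = 65.25 - 1.07Q.
Set SMB = MC: 65.25 - 1.07Q = 8.77 + 1.48Q → Q* = 22.1490.
Consumer price on the demand curve at Q*: 63.77 − 2.00×22.1490 = 19.4720.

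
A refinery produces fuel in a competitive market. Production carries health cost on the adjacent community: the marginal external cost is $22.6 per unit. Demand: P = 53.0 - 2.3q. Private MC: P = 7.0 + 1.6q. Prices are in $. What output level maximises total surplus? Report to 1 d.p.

Social marginal cost = private MC + MEC = 29.6 + 1.6q.
Set SMC = demand: 29.6 + 1.6q = 53.0 - 2.3q → q* = 6.0000.

q* = 6.0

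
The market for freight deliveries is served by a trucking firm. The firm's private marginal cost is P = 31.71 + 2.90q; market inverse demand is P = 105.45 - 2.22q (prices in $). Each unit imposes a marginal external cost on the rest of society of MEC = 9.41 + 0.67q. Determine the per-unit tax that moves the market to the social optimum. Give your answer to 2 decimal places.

tax = $16.85 per unit

Social marginal cost = private MC + MEC = 41.12 + 3.57q.
Set SMC = demand: 41.12 + 3.57q = 105.45 - 2.22q → q* = 11.1105.
The Pigouvian tax equals MEC at q*: 9.41 + 0.67×11.1105 = 16.8540.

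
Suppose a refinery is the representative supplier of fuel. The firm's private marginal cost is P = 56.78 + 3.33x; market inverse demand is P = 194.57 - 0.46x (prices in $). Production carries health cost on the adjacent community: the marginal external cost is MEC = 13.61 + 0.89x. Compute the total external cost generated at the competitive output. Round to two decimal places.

$1083.00

Market equilibrium (private): 56.78 + 3.33x = 194.57 - 0.46x → x_m = 36.3562.
Total external cost = ∫₀^{x_m} (13.61 + 0.89x) dx = 13.61×36.3562 + ½×0.89×36.3562² = 1082.9970.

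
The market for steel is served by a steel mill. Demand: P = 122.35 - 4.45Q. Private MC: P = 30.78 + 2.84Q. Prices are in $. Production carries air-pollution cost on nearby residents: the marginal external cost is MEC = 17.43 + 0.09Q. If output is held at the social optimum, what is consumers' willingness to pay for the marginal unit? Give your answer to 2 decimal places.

P = $77.64

Social marginal cost = private MC + MEC = 48.21 + 2.93Q.
Set SMC = demand: 48.21 + 2.93Q = 122.35 - 4.45Q → Q* = 10.0461.
Consumer price on the demand curve at Q*: 122.35 − 4.45×10.0461 = 77.6449.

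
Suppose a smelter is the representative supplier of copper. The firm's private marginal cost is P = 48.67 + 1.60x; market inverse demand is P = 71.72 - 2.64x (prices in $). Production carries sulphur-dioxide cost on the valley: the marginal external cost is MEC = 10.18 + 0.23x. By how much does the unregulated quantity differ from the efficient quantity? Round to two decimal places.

2.56 units

Market equilibrium (private): 48.67 + 1.60x = 71.72 - 2.64x → x_m = 5.4363.
Social marginal cost = private MC + MEC = 58.85 + 1.83x.
Set SMC = demand: 58.85 + 1.83x = 71.72 - 2.64x → x* = 2.8792.
Gap = |5.4363 − 2.8792| = 2.5571.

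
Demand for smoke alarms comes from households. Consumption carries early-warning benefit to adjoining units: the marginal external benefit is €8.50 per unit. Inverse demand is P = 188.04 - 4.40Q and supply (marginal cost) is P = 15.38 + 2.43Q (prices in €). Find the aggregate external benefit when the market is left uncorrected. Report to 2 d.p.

Market equilibrium (private): 15.38 + 2.43Q = 188.04 - 4.40Q → Q_m = 25.2796.
Total external benefit = MEB × Q_m = 8.50 × 25.2796 = 214.8766.

€214.88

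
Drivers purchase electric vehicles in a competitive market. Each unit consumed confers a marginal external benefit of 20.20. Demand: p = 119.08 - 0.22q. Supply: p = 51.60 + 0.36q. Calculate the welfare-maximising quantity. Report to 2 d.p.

q* = 151.17

Social marginal benefit = demand + MEB = 139.28 - 0.22q.
Set SMB = MC: 139.28 - 0.22q = 51.60 + 0.36q → q* = 151.1724.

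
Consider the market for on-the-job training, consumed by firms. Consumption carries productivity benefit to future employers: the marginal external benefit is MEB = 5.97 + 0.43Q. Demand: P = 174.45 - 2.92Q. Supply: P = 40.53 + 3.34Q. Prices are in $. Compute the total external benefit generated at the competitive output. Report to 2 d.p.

$226.11

Market equilibrium (private): 40.53 + 3.34Q = 174.45 - 2.92Q → Q_m = 21.3930.
Total external benefit = ∫₀^{Q_m} (5.97 + 0.43Q) dQ = 5.97×21.3930 + ½×0.43×21.3930² = 226.1132.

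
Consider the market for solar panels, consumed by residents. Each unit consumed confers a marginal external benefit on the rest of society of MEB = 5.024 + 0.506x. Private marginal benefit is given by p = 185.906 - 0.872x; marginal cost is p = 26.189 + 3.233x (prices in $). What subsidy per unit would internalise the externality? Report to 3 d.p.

subsidy = $28.186 per unit

Social marginal benefit = demand + MEB = 190.930 - 0.366x.
Set SMB = MC: 190.930 - 0.366x = 26.189 + 3.233x → x* = 45.7741.
The Pigouvian subsidy equals MEB at x*: 5.024 + 0.506×45.7741 = 28.1857.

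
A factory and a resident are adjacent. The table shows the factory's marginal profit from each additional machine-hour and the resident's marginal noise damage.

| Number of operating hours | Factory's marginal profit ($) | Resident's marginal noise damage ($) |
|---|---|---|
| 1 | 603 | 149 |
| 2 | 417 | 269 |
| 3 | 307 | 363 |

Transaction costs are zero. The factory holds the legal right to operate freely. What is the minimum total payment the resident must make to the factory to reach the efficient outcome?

Left alone the factory would choose level 3 (marginal profit stays positive).
Efficient level: k* = 2 (marginal profit ≥ marginal noise damage through 2).
The resident must at least cover the factory's forgone profit from cutting 3→2: 307 = 307.

$307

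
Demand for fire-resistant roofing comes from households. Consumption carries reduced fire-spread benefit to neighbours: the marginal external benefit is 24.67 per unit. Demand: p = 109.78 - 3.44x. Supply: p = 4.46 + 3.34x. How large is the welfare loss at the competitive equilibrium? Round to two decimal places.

Market equilibrium (private): 4.46 + 3.34x = 109.78 - 3.44x → x_m = 15.5339.
Social marginal benefit = demand + MEB = 134.45 - 3.44x.
Set SMB = MC: 134.45 - 3.44x = 4.46 + 3.34x → x* = 19.1726.
The loss is the area between SMB and MC from x* to x_m; with linear curves that's a triangle of height MEB(x_m).
DWL = ½ × 3.6387 × 24.6700 = 44.8834.

DWL = 44.88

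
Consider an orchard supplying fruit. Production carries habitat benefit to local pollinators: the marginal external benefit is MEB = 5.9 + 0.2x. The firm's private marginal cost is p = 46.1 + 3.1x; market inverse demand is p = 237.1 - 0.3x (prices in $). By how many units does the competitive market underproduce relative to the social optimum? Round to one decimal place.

5.4 units

Market equilibrium (private): 46.1 + 3.1x = 237.1 - 0.3x → x_m = 56.1765.
Social marginal cost = private MC − MEB = 40.2 + 2.9x.
Set SMC = demand: 40.2 + 2.9x = 237.1 - 0.3x → x* = 61.5313.
Gap = |56.1765 − 61.5313| = 5.3548.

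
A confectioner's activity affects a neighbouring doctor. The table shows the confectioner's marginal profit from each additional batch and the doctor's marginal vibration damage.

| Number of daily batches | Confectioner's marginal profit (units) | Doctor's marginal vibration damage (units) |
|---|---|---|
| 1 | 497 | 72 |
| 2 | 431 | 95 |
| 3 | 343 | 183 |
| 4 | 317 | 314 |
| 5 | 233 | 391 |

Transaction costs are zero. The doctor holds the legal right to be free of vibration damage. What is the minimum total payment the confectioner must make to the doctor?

664

Efficient level: marginal profit ≥ marginal vibration damage through level 4, so k* = 4.
With the doctor holding the right, the confectioner must at least compensate total damage at k*: 72 + 95 + 183 + 314 = 664.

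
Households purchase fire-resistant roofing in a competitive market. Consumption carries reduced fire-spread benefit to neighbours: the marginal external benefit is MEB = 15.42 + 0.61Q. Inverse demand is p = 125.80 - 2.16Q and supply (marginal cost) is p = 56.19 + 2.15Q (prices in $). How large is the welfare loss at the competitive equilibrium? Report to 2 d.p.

DWL = $86.31

Market equilibrium (private): 56.19 + 2.15Q = 125.80 - 2.16Q → Q_m = 16.1508.
Social marginal benefit = demand + MEB = 141.22 - 1.55Q.
Set SMB = MC: 141.22 - 1.55Q = 56.19 + 2.15Q → Q* = 22.9811.
Height of the DWL triangle at Q_m is SMB(Q_m) − MC(Q_m) = MEB(Q_m) = 25.2720.
DWL = ½ × 6.8303 × 25.2720 = 86.3077.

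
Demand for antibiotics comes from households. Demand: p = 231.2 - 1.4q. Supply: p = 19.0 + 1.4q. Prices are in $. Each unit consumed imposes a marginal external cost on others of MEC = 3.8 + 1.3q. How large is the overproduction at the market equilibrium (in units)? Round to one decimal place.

25.0 units

Market equilibrium (private): 19.0 + 1.4q = 231.2 - 1.4q → q_m = 75.7857.
Social marginal benefit = demand − MEC = 227.4 - 2.7q.
Set SMB = MC: 227.4 - 2.7q = 19.0 + 1.4q → q* = 50.8293.
Gap = |75.7857 − 50.8293| = 24.9564.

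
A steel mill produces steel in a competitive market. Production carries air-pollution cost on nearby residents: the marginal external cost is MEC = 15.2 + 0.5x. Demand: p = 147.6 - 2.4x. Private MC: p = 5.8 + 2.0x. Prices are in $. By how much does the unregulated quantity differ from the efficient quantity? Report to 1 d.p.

6.4 units

Market equilibrium (private): 5.8 + 2.0x = 147.6 - 2.4x → x_m = 32.2273.
Social marginal cost = private MC + MEC = 21.0 + 2.5x.
Set SMC = demand: 21.0 + 2.5x = 147.6 - 2.4x → x* = 25.8367.
Gap = |32.2273 − 25.8367| = 6.3906.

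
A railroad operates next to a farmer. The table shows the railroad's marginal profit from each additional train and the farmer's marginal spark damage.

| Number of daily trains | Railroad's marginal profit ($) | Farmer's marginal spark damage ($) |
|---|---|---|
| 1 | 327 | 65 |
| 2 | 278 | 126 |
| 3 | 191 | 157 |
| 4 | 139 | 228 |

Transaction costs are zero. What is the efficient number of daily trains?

3

Bargaining reaches the level where marginal profit last exceeds marginal spark damage.
That holds through level 3 (191 ≥ 157) but not at 4 (139 < 228).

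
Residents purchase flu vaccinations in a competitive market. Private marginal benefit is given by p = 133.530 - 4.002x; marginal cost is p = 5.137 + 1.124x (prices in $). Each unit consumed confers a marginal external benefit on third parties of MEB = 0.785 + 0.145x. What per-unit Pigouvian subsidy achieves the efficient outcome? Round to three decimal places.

subsidy = $4.545 per unit

Social marginal benefit = demand + MEB = 134.315 - 3.857x.
Set SMB = MC: 134.315 - 3.857x = 5.137 + 1.124x → x* = 25.9341.
The Pigouvian subsidy equals MEB at x*: 0.785 + 0.145×25.9341 = 4.5454.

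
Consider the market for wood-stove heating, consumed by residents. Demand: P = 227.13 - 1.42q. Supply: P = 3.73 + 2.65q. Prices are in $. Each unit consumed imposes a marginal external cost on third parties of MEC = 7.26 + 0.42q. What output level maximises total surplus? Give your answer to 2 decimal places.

q* = 48.14

Social marginal benefit = demand − MEC = 219.87 - 1.84q.
Set SMB = MC: 219.87 - 1.84q = 3.73 + 2.65q → q* = 48.1381.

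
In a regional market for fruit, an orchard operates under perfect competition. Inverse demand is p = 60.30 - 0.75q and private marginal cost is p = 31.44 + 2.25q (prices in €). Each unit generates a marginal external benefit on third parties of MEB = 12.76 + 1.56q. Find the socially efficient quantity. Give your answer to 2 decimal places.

Social marginal cost = private MC − MEB = 18.68 + 0.69q.
Set SMC = demand: 18.68 + 0.69q = 60.30 - 0.75q → q* = 28.9028.

q* = 28.90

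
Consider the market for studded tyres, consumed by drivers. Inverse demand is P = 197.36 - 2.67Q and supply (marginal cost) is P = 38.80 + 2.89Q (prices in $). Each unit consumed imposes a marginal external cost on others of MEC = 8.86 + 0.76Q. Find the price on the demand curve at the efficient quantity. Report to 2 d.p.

Social marginal benefit = demand − MEC = 188.50 - 3.43Q.
Set SMB = MC: 188.50 - 3.43Q = 38.80 + 2.89Q → Q* = 23.6867.
Consumer price on the demand curve at Q*: 197.36 − 2.67×23.6867 = 134.1165.

P = $134.12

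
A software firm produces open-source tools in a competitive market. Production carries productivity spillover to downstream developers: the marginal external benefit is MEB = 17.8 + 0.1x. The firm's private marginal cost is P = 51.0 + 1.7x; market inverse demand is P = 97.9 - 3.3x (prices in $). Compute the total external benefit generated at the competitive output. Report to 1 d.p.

$171.4

Market equilibrium (private): 51.0 + 1.7x = 97.9 - 3.3x → x_m = 9.3800.
Total external benefit = ∫₀^{x_m} (17.8 + 0.1x) dx = 17.8×9.3800 + ½×0.1×9.3800² = 171.3632.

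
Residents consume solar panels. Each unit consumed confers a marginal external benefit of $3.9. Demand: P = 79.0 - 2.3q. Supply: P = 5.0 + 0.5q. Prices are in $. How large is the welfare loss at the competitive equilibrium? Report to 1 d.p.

DWL = $2.7

Market equilibrium (private): 5.0 + 0.5q = 79.0 - 2.3q → q_m = 26.4286.
Social marginal benefit = demand + MEB = 82.9 - 2.3q.
Set SMB = MC: 82.9 - 2.3q = 5.0 + 0.5q → q* = 27.8214.
Between q* and q_m the wedge SMB − MC runs linearly from 0 to MEB(q_m), so the loss is a triangle.
DWL = ½ × 1.3928 × 3.9000 = 2.7160.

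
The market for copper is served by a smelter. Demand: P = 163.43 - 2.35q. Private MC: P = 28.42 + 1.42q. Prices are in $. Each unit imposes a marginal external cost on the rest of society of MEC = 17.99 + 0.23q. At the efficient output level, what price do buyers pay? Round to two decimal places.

Social marginal cost = private MC + MEC = 46.41 + 1.65q.
Set SMC = demand: 46.41 + 1.65q = 163.43 - 2.35q → q* = 29.2550.
Consumer price on the demand curve at q*: 163.43 − 2.35×29.2550 = 94.6808.

P = $94.68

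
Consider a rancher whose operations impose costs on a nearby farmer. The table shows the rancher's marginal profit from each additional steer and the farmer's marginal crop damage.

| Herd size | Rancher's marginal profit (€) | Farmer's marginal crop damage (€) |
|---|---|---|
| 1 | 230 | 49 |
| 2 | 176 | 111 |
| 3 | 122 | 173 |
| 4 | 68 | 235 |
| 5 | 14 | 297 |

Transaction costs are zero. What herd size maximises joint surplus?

Bargaining reaches the level where marginal profit last exceeds marginal crop damage.
That holds through level 2 (176 ≥ 111) but not at 3 (122 < 173).

2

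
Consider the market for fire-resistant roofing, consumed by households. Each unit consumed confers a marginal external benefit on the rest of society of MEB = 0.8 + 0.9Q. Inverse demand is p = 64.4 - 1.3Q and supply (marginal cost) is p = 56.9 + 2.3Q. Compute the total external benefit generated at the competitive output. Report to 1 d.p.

Market equilibrium (private): 56.9 + 2.3Q = 64.4 - 1.3Q → Q_m = 2.0833.
Total external benefit = ∫₀^{Q_m} (0.8 + 0.9Q) dQ = 0.8×2.0833 + ½×0.9×2.0833² = 3.6197.

3.6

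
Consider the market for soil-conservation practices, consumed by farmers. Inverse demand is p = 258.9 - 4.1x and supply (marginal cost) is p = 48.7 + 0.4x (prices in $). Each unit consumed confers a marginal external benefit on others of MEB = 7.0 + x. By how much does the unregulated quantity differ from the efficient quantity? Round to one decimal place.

Market equilibrium (private): 48.7 + 0.4x = 258.9 - 4.1x → x_m = 46.7111.
Social marginal benefit = demand + MEB = 265.9 - 3.1x.
Set SMB = MC: 265.9 - 3.1x = 48.7 + 0.4x → x* = 62.0571.
Gap = |46.7111 − 62.0571| = 15.3460.

15.3 units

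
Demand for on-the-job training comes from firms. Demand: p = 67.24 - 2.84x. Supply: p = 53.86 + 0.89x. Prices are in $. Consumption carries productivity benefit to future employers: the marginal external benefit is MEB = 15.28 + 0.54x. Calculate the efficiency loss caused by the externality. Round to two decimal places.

DWL = $46.46

Market equilibrium (private): 53.86 + 0.89x = 67.24 - 2.84x → x_m = 3.5871.
Social marginal benefit = demand + MEB = 82.52 - 2.30x.
Set SMB = MC: 82.52 - 2.30x = 53.86 + 0.89x → x* = 8.9843.
The welfare-loss triangle has base |x_m − x*| and height MEB(x_m) (the vertical gap between SMB and MC is zero at x* and MEB at x_m).
DWL = ½ × 5.3972 × 17.2171 = 46.4621.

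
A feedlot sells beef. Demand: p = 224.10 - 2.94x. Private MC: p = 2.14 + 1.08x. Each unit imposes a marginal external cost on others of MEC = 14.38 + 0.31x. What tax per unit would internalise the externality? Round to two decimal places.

Social marginal cost = private MC + MEC = 16.52 + 1.39x.
Set SMC = demand: 16.52 + 1.39x = 224.10 - 2.94x → x* = 47.9400.
The Pigouvian tax equals MEC at x*: 14.38 + 0.31×47.9400 = 29.2414.

tax = 29.24 per unit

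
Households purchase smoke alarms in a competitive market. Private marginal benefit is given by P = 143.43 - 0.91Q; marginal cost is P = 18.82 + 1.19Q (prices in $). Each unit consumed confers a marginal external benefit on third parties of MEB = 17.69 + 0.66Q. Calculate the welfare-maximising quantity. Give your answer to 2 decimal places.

Social marginal benefit = demand + MEB = 161.12 - 0.25Q.
Set SMB = MC: 161.12 - 0.25Q = 18.82 + 1.19Q → Q* = 98.8194.

Q* = 98.82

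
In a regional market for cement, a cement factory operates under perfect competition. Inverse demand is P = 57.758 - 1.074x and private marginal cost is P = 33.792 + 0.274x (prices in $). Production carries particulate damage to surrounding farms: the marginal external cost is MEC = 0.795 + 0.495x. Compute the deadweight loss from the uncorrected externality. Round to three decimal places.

DWL = $24.980

Market equilibrium (private): 33.792 + 0.274x = 57.758 - 1.074x → x_m = 17.7789.
Social marginal cost = private MC + MEC = 34.587 + 0.769x.
Set SMC = demand: 34.587 + 0.769x = 57.758 - 1.074x → x* = 12.5724.
Height of the DWL triangle at x_m is SMC(x_m) − demand(x_m) = MEC(x_m) = 9.5956.
DWL = ½ × 5.2065 × 9.5956 = 24.9797.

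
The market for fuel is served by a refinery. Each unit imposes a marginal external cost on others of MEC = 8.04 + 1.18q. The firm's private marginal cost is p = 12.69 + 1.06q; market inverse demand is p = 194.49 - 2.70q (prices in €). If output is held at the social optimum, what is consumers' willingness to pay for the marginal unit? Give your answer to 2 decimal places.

P = €99.52

Social marginal cost = private MC + MEC = 20.73 + 2.24q.
Set SMC = demand: 20.73 + 2.24q = 194.49 - 2.70q → q* = 35.1741.
Consumer price on the demand curve at q*: 194.49 − 2.70×35.1741 = 99.5199.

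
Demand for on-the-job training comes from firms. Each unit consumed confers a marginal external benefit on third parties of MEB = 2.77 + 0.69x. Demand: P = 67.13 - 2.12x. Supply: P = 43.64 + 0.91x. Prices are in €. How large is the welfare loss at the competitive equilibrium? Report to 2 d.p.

DWL = €14.09

Market equilibrium (private): 43.64 + 0.91x = 67.13 - 2.12x → x_m = 7.7525.
Social marginal benefit = demand + MEB = 69.90 - 1.43x.
Set SMB = MC: 69.90 - 1.43x = 43.64 + 0.91x → x* = 11.2222.
The welfare-loss triangle has base |x_m − x*| and height MEB(x_m) (the vertical gap between SMB and MC is zero at x* and MEB at x_m).
DWL = ½ × 3.4697 × 8.1192 = 14.0856.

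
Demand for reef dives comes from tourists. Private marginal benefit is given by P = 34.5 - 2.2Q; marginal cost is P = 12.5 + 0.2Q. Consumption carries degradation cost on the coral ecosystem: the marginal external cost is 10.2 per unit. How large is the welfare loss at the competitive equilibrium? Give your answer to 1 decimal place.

Market equilibrium (private): 12.5 + 0.2Q = 34.5 - 2.2Q → Q_m = 9.1667.
Social marginal benefit = demand − MEC = 24.3 - 2.2Q.
Set SMB = MC: 24.3 - 2.2Q = 12.5 + 0.2Q → Q* = 4.9167.
Height of the DWL triangle at Q_m is MC(Q_m) − SMB(Q_m) = MEC(Q_m) = 10.2000.
DWL = ½ × 4.2500 × 10.2000 = 21.6750.

DWL = 21.7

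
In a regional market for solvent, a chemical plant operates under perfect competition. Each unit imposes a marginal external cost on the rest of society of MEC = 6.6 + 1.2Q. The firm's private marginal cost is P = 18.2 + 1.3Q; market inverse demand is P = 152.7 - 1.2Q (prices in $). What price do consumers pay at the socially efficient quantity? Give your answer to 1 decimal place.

Social marginal cost = private MC + MEC = 24.8 + 2.5Q.
Set SMC = demand: 24.8 + 2.5Q = 152.7 - 1.2Q → Q* = 34.5676.
Consumer price on the demand curve at Q*: 152.7 − 1.2×34.5676 = 111.2189.

P = $111.2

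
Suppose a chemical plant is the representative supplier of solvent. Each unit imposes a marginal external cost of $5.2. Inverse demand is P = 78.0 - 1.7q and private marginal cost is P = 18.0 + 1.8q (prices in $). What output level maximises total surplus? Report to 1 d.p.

Social marginal cost = private MC + MEC = 23.2 + 1.8q.
Set SMC = demand: 23.2 + 1.8q = 78.0 - 1.7q → q* = 15.6571.

q* = 15.7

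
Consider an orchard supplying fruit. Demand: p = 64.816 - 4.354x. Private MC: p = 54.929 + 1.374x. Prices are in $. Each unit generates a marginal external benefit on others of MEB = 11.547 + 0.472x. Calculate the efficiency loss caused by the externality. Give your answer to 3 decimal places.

DWL = $14.537

Market equilibrium (private): 54.929 + 1.374x = 64.816 - 4.354x → x_m = 1.7261.
Social marginal cost = private MC − MEB = 43.382 + 0.902x.
Set SMC = demand: 43.382 + 0.902x = 64.816 - 4.354x → x* = 4.0780.
The loss is the area between SMC and demand from x* to x_m; with linear curves that's a triangle of height MEB(x_m).
DWL = ½ × 2.3519 × 12.3617 = 14.5367.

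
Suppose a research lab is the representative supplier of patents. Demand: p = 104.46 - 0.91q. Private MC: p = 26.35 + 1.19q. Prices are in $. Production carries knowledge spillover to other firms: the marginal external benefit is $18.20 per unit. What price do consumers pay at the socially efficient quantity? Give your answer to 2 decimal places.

P = $62.73

Social marginal cost = private MC − MEB = 8.15 + 1.19q.
Set SMC = demand: 8.15 + 1.19q = 104.46 - 0.91q → q* = 45.8619.
Consumer price on the demand curve at q*: 104.46 − 0.91×45.8619 = 62.7257.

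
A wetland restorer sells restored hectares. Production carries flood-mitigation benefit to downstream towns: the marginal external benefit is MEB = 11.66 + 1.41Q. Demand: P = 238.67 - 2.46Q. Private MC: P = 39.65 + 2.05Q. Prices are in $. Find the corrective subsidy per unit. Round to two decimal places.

subsidy = $107.49 per unit

Social marginal cost = private MC − MEB = 27.99 + 0.64Q.
Set SMC = demand: 27.99 + 0.64Q = 238.67 - 2.46Q → Q* = 67.9613.
The Pigouvian subsidy equals MEB at Q*: 11.66 + 1.41×67.9613 = 107.4854.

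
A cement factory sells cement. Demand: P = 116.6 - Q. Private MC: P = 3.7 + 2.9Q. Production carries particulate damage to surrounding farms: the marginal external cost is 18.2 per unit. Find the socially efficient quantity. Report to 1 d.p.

Social marginal cost = private MC + MEC = 21.9 + 2.9Q.
Set SMC = demand: 21.9 + 2.9Q = 116.6 - Q → Q* = 24.2821.

Q* = 24.3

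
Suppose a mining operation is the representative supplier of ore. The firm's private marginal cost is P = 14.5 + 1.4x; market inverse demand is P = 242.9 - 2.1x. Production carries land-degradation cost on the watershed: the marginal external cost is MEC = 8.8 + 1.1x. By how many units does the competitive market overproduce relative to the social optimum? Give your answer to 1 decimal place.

Market equilibrium (private): 14.5 + 1.4x = 242.9 - 2.1x → x_m = 65.2571.
Social marginal cost = private MC + MEC = 23.3 + 2.5x.
Set SMC = demand: 23.3 + 2.5x = 242.9 - 2.1x → x* = 47.7391.
Gap = |65.2571 − 47.7391| = 17.5180.

17.5 units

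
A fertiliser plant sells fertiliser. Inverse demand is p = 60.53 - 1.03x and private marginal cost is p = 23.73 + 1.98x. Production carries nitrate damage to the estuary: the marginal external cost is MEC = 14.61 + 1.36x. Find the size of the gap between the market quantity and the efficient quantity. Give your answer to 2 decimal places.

Market equilibrium (private): 23.73 + 1.98x = 60.53 - 1.03x → x_m = 12.2259.
Social marginal cost = private MC + MEC = 38.34 + 3.34x.
Set SMC = demand: 38.34 + 3.34x = 60.53 - 1.03x → x* = 5.0778.
Gap = |12.2259 − 5.0778| = 7.1481.

7.15 units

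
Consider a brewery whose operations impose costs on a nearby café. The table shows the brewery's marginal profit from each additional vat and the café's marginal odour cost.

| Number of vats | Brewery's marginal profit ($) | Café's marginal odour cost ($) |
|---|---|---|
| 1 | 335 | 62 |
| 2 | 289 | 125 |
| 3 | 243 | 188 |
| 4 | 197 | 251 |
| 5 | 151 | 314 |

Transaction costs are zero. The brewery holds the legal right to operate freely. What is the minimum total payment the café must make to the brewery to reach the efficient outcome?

Left alone the brewery would choose level 5 (marginal profit stays positive).
Efficient level: k* = 3 (marginal profit ≥ marginal odour cost through 3).
The café must at least cover the brewery's forgone profit from cutting 5→3: 197 + 151 = 348.

$348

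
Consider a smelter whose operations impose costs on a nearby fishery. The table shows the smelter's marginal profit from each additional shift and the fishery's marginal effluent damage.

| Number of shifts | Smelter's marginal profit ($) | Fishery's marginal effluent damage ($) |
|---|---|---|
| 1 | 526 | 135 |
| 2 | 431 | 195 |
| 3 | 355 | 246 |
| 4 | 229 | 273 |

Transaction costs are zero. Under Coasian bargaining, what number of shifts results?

Bargaining reaches the level where marginal profit last exceeds marginal effluent damage.
That holds through level 3 (355 ≥ 246) but not at 4 (229 < 273).

3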